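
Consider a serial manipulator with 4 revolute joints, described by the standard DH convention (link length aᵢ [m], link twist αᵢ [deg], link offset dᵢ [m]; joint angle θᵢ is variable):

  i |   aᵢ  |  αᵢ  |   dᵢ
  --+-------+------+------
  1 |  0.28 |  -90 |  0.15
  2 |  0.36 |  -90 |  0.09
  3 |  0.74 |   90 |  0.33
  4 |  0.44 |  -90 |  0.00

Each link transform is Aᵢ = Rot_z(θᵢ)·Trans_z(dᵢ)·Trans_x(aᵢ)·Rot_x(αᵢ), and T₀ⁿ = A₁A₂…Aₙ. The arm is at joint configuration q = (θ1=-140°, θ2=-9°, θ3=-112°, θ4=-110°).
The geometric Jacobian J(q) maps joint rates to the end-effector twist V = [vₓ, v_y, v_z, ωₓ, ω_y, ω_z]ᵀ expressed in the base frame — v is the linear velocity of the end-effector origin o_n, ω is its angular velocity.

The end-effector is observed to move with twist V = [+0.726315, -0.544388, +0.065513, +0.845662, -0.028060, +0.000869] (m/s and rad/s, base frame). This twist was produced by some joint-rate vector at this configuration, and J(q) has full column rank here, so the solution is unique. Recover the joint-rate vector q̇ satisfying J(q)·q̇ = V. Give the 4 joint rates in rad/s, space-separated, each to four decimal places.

0.9440 0.8760 0.8330 0.8300

o_n = [0.0994, -0.7476, 0.2542]
J₁: ẑ×o_n = [0.7476, 0.0994, -0.0000], ω = ẑ
J2: z=[0.6428, -0.7660, 0.0000] o=[-0.2145, -0.1800, 0.1500] → [-0.0798, -0.0670, -0.1244, 0.6428, -0.7660, 0.0000]
J3: z=[-0.1198, -0.1006, -0.9877] o=[-0.4290, -0.4775, 0.2063] → [-0.2716, -0.5162, 0.0855, -0.1198, -0.1006, -0.9877]
J4: z=[0.4607, 0.8756, -0.1450] o=[0.1822, -0.8603, -0.1630] → [0.3816, -0.1802, 0.1244, 0.4607, 0.8756, -0.1450]
q̇ = J⁺·V = [0.9440, 0.8760, 0.8330, 0.8300]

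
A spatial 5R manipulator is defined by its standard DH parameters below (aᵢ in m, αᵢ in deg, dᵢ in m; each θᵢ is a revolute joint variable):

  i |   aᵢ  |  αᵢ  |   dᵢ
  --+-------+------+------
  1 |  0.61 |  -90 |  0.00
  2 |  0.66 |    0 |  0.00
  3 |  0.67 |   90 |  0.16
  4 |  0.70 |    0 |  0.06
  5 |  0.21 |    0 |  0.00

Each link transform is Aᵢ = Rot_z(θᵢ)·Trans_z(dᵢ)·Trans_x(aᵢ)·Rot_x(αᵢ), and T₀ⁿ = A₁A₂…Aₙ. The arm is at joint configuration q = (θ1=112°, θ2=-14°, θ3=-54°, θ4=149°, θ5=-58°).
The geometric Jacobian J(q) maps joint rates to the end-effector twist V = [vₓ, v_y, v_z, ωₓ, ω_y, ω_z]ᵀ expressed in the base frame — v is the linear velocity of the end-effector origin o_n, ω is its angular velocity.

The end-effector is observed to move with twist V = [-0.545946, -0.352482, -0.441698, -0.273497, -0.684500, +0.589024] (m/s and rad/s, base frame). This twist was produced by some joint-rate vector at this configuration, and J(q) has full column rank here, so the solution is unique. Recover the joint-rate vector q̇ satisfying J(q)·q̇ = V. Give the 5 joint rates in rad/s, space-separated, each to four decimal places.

0.3740 0.7000 -0.1900 -0.3070 0.8810

o_n = [-1.1342, 0.8572, 0.2436]
J₁: ẑ×o_n = [-0.8572, -1.1342, 0.0000], ω = ẑ
J2: z=[-0.9272, -0.3746, 0.0000] o=[-0.2285, 0.5656, 0.0000] → [-0.0913, 0.2259, -0.6096, -0.9272, -0.3746, 0.0000]
J3: z=[-0.9272, -0.3746, 0.0000] o=[-0.4684, 1.1593, 0.1597] → [-0.0315, 0.0779, 0.0308, -0.9272, -0.3746, 0.0000]
J4: z=[0.3473, -0.8597, 0.3746] o=[-0.7108, 1.3321, 0.7809] → [0.6398, 0.0280, -0.5290, 0.3473, -0.8597, 0.3746]
J5: z=[0.3473, -0.8597, 0.3746] o=[-0.9400, 0.9371, 0.2470] → [0.0329, -0.0716, -0.1947, 0.3473, -0.8597, 0.3746]
q̇ = J⁺·V = [0.3740, 0.7000, -0.1900, -0.3070, 0.8810]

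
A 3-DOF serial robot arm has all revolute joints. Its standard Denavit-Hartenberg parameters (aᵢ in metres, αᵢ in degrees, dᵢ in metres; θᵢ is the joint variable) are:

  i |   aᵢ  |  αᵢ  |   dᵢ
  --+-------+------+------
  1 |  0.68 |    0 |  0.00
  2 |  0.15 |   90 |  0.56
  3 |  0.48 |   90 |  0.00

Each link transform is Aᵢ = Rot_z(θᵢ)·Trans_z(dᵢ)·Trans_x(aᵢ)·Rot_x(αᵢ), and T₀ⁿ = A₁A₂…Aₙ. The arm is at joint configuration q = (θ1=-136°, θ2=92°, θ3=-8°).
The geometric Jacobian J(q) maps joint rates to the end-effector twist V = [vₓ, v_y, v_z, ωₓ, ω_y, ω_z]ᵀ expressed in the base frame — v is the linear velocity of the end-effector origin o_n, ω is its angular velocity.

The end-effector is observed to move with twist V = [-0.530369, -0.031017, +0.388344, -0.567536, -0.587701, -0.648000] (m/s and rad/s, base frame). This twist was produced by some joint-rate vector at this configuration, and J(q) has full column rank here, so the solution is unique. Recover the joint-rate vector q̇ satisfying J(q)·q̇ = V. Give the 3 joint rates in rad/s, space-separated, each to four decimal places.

-0.6100 -0.0380 0.8170

o_n = [-0.0393, -0.9068, 0.4932]
J₁: ẑ×o_n = [0.9068, -0.0393, 0.0000], ω = ẑ
J2: z=[0.0000, 0.0000, 1.0000] o=[-0.4892, -0.4724, 0.0000] → [0.4344, 0.4498, -0.0000, 0.0000, 0.0000, 1.0000]
J3: z=[-0.6947, -0.7193, 0.0000] o=[-0.3813, -0.5766, 0.5600] → [0.0481, -0.0464, 0.4753, -0.6947, -0.7193, 0.0000]
q̇ = J⁺·V = [-0.6100, -0.0380, 0.8170]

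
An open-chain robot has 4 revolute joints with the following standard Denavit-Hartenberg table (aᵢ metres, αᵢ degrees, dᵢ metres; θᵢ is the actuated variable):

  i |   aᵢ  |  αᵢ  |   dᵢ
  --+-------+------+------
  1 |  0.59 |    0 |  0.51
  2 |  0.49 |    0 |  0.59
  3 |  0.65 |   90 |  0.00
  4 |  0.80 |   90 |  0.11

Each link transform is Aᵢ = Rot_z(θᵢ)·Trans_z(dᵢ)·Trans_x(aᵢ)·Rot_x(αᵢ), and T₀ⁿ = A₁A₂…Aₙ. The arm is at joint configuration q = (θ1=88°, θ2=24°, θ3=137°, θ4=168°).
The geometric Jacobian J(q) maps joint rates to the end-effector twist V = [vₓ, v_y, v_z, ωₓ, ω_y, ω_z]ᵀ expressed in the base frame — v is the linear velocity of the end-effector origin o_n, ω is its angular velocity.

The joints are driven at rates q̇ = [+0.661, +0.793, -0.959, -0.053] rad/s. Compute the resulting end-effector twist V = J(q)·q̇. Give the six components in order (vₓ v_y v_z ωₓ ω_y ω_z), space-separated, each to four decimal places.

-1.1342 -0.2888 0.0415 0.0495 -0.0190 0.4950

o_n = [-0.2182, 1.2071, 1.2663]
J₁: ẑ×o_n = [-1.2071, -0.2182, 0.0000], ω = ẑ
J2: z=[0.0000, 0.0000, 1.0000] o=[0.0206, 0.5896, 0.5100] → [-0.6175, -0.2388, 0.0000, 0.0000, 0.0000, 1.0000]
J3: z=[0.0000, 0.0000, 1.0000] o=[-0.1630, 1.0440, 1.1000] → [-0.1631, -0.0552, 0.0000, 0.0000, 0.0000, 1.0000]
J4: z=[-0.9336, 0.3584, 0.0000] o=[-0.3959, 0.4371, 1.1000] → [0.0596, 0.1553, -0.7825, -0.9336, 0.3584, 0.0000]
V = J·q̇ = [-1.1342, -0.2888, 0.0415, 0.0495, -0.0190, 0.4950]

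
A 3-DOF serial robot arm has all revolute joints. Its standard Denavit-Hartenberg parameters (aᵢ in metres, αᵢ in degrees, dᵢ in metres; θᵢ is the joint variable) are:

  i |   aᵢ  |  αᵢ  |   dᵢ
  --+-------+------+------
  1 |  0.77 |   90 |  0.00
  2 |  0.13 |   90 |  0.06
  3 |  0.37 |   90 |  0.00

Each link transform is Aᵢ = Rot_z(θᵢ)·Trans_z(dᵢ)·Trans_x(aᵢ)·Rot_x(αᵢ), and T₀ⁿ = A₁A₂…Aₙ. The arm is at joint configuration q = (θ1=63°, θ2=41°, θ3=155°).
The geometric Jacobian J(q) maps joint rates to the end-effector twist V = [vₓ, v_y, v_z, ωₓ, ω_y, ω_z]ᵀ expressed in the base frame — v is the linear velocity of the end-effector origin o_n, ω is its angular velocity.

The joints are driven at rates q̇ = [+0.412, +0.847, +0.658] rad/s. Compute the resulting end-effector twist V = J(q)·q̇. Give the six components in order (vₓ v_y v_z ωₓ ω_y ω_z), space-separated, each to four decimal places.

-0.3654 0.3271 -0.1988 0.9507 0.0001 -0.0846

o_n = [0.4720, 0.4498, -0.1347]
J₁: ẑ×o_n = [-0.4498, 0.4720, 0.0000], ω = ẑ
J2: z=[0.8910, -0.4540, 0.0000] o=[0.3496, 0.6861, 0.0000] → [0.0612, 0.1200, -0.1550, 0.8910, -0.4540, 0.0000]
J3: z=[0.2978, 0.5846, -0.7547] o=[0.4476, 0.7463, 0.0853] → [-0.3524, 0.0471, -0.1026, 0.2978, 0.5846, -0.7547]
V = J·q̇ = [-0.3654, 0.3271, -0.1988, 0.9507, 0.0001, -0.0846]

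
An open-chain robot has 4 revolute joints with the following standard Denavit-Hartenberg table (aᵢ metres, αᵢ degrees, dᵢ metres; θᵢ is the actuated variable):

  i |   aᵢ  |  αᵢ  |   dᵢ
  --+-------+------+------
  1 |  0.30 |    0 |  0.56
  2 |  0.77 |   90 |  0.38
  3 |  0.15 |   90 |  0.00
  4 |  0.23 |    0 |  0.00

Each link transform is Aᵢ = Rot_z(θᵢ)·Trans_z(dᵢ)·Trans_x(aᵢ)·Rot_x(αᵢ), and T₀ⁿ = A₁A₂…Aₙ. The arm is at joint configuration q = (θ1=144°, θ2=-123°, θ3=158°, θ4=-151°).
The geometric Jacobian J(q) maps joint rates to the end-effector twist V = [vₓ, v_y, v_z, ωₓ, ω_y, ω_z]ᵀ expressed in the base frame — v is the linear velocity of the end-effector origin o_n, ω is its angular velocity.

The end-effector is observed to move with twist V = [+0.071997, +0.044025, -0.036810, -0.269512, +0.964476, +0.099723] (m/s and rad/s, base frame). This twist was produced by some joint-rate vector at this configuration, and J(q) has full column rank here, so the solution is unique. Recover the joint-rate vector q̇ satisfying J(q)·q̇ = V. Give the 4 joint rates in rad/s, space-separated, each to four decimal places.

-0.4500 0.3170 -0.9970 0.2510

o_n = [0.4805, 0.5734, 0.9208]
J₁: ẑ×o_n = [-0.5734, 0.4805, 0.0000], ω = ẑ
J2: z=[0.0000, 0.0000, 1.0000] o=[-0.2427, 0.1763, 0.5600] → [-0.3970, 0.7232, 0.0000, 0.0000, 0.0000, 1.0000]
J3: z=[0.3584, -0.9336, 0.0000] o=[0.4762, 0.4523, 0.9400] → [0.0179, 0.0069, 0.0474, 0.3584, -0.9336, 0.0000]
J4: z=[0.3497, 0.1342, 0.9272] o=[0.3463, 0.4024, 0.9962] → [-0.1686, 0.1508, 0.0418, 0.3497, 0.1342, 0.9272]
q̇ = J⁺·V = [-0.4500, 0.3170, -0.9970, 0.2510]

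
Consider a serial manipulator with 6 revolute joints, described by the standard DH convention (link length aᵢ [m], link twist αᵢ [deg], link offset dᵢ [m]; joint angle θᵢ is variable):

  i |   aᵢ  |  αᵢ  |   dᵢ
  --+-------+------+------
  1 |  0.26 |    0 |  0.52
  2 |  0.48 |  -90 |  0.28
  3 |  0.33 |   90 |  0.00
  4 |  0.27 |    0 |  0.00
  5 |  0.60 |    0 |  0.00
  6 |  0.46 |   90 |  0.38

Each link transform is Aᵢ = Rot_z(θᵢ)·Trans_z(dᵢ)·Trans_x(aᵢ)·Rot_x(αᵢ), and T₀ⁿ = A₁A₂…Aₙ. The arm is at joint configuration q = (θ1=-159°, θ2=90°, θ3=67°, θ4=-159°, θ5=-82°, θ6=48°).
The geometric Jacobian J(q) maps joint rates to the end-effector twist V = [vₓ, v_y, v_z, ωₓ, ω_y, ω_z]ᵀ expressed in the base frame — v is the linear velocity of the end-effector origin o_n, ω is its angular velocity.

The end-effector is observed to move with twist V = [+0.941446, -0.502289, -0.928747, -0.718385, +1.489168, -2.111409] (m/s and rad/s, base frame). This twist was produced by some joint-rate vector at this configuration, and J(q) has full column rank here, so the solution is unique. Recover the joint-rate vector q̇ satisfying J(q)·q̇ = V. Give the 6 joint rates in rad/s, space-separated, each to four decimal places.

-0.9230 -0.4890 -0.1370 -0.7830 -0.9570 -0.0500

o_n = [0.4582, -0.4362, 1.5571]
J₁: ẑ×o_n = [0.4362, 0.4582, -0.0000], ω = ẑ
J2: z=[0.0000, 0.0000, 1.0000] o=[-0.2427, -0.0932, 0.5200] → [0.3430, 0.7010, -0.0000, 0.0000, 0.0000, 1.0000]
J3: z=[0.9336, 0.3584, 0.0000] o=[-0.0707, -0.5413, 0.8000] → [0.2713, -0.7068, -0.0915, 0.9336, 0.3584, 0.0000]
J4: z=[0.3299, -0.8594, 0.3907] o=[-0.0245, -0.6617, 0.4962] → [-0.9998, -0.1613, 0.4892, 0.3299, -0.8594, 0.3907]
J5: z=[0.3299, -0.8594, 0.3907] o=[-0.1501, -0.6044, 0.7283] → [-0.7780, -0.0357, 0.5783, 0.3299, -0.8594, 0.3907]
J6: z=[0.3299, -0.8594, 0.3907] o=[0.2991, -0.3102, 0.9960] → [-0.4329, -0.1229, 0.0953, 0.3299, -0.8594, 0.3907]
q̇ = J⁺·V = [-0.9230, -0.4890, -0.1370, -0.7830, -0.9570, -0.0500]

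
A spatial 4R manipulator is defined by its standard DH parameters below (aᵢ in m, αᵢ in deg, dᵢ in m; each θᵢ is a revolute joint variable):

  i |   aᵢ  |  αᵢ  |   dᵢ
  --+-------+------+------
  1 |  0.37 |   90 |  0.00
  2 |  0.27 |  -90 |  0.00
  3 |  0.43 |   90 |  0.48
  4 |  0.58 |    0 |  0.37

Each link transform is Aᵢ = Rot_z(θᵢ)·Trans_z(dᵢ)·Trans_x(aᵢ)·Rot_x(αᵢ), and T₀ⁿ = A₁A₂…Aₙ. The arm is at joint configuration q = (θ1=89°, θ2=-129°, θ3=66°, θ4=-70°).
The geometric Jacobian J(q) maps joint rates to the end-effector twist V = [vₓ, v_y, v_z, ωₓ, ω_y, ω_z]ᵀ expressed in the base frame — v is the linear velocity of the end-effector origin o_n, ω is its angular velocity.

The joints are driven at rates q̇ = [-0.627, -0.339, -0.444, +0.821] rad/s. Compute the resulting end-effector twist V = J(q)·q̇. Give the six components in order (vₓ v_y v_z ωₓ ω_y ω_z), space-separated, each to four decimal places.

o_n = [-0.4274, -0.2166, -0.6302]
J₁: ẑ×o_n = [0.2166, -0.4274, 0.0000], ω = ẑ
J2: z=[0.9998, -0.0175, 0.0000] o=[0.0065, 0.3699, 0.0000] → [0.0110, 0.6301, -0.5940, 0.9998, -0.0175, 0.0000]
J3: z=[0.0136, 0.7770, -0.6293] o=[0.0035, 0.2001, -0.2098] → [-0.5889, 0.2769, 0.3292, 0.0136, 0.7770, -0.6293]
J4: z=[0.3966, -0.5819, -0.7100] o=[-0.3847, 0.4698, -0.6478] → [-0.4976, 0.0233, -0.2971, 0.3966, -0.5819, -0.7100]
V = J·q̇ = [-0.2866, -0.0494, -0.1887, -0.0193, -0.8168, -0.9305]

-0.2866 -0.0494 -0.1887 -0.0193 -0.8168 -0.9305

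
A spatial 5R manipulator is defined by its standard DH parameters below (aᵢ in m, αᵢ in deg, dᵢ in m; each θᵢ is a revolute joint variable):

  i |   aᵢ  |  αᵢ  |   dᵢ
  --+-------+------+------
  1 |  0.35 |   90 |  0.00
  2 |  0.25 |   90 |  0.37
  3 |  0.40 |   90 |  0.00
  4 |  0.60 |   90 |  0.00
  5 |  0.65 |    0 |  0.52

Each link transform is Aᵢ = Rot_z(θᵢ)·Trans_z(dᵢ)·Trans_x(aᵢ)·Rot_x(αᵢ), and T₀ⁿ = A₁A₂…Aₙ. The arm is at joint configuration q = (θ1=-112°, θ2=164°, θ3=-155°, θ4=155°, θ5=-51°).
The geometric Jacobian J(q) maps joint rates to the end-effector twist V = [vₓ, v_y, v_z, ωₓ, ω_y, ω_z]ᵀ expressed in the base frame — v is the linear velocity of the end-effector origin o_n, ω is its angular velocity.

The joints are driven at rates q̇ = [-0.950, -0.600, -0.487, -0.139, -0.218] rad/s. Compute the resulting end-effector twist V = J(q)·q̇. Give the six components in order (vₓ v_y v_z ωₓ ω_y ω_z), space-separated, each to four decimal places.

o_n = [0.0052, 0.1110, 1.0643]
J₁: ẑ×o_n = [-0.1110, 0.0052, 0.0000], ω = ẑ
J2: z=[-0.9272, 0.3746, 0.0000] o=[-0.1311, -0.3245, 0.0000] → [0.3987, 0.9868, -0.4549, -0.9272, 0.3746, 0.0000]
J3: z=[-0.1033, -0.2556, 0.9613] o=[-0.3841, 0.0369, 0.0689] → [-0.3256, 0.4771, 0.0919, -0.1033, -0.2556, 0.9613]
J4: z=[-0.9925, -0.0372, -0.1165] o=[-0.3580, -0.3495, -0.0310] → [0.0129, 1.0448, -0.4436, -0.9925, -0.0372, -0.1165]
J5: z=[-0.0659, -0.6399, 0.7656] o=[-0.4197, 0.1110, 0.3486] → [-0.4580, 0.3725, 0.2719, -0.0659, -0.6399, 0.7656]
V = J·q̇ = [0.1229, -1.0558, 0.2306, 0.7589, 0.0444, -1.5688]

0.1229 -1.0558 0.2306 0.7589 0.0444 -1.5688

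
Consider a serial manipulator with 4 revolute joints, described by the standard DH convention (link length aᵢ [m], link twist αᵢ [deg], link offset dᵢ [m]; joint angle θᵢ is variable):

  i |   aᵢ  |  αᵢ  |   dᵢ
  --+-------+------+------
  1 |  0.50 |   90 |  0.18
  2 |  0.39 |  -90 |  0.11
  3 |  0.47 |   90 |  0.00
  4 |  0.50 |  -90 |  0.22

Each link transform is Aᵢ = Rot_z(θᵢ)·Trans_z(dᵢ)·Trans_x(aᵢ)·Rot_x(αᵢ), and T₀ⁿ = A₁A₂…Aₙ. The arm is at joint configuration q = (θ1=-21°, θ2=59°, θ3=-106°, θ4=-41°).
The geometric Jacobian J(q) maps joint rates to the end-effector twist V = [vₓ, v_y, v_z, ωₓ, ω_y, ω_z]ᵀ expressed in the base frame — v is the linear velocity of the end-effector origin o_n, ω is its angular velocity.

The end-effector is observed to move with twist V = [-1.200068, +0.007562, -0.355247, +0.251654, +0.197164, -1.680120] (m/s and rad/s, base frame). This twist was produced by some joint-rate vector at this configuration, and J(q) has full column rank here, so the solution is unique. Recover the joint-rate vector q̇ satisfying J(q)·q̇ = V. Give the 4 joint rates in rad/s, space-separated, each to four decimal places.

-0.6080 -0.0350 -0.6930 0.8680

o_n = [0.3932, -1.0763, -0.0361]
J₁: ẑ×o_n = [1.0763, 0.3932, -0.0000], ω = ẑ
J2: z=[-0.3584, -0.9336, 0.0000] o=[0.4668, -0.1792, 0.1800] → [0.2018, -0.0775, 0.2528, -0.3584, -0.9336, 0.0000]
J3: z=[-0.8002, 0.3072, 0.5150] o=[0.6149, -0.3539, 0.5143] → [0.2030, -0.5546, 0.6462, -0.8002, 0.3072, 0.5150]
J4: z=[-0.3634, 0.4348, -0.8240] o=[0.3907, -0.7517, 0.4032] → [-0.4584, -0.1618, 0.1168, -0.3634, 0.4348, -0.8240]
q̇ = J⁺·V = [-0.6080, -0.0350, -0.6930, 0.8680]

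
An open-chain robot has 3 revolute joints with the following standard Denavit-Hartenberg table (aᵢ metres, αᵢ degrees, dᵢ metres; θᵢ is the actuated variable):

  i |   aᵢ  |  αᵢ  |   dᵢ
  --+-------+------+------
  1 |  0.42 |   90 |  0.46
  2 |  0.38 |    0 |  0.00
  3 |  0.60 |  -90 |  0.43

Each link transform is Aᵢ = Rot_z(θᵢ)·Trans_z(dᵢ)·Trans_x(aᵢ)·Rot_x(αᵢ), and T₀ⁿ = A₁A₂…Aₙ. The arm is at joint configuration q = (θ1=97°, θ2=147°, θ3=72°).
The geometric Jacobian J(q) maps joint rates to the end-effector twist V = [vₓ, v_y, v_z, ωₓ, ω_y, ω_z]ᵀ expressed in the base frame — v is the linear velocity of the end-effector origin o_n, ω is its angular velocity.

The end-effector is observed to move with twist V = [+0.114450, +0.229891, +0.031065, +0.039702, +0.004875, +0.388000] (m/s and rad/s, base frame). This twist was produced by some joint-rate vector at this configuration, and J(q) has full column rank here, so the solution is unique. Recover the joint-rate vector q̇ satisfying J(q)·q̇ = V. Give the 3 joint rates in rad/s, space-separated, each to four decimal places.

o_n = [0.4713, -0.3099, 0.2894]
J₁: ẑ×o_n = [0.3099, 0.4713, -0.0000], ω = ẑ
J2: z=[0.9925, 0.1219, 0.0000] o=[-0.0512, 0.4169, 0.4600] → [-0.0208, 0.1694, -0.7850, 0.9925, 0.1219, 0.0000]
J3: z=[0.9925, 0.1219, 0.0000] o=[-0.0123, 0.1006, 0.6670] → [-0.0460, 0.3748, -0.4663, 0.9925, 0.1219, 0.0000]
q̇ = J⁺·V = [0.3880, -0.1560, 0.1960]

0.3880 -0.1560 0.1960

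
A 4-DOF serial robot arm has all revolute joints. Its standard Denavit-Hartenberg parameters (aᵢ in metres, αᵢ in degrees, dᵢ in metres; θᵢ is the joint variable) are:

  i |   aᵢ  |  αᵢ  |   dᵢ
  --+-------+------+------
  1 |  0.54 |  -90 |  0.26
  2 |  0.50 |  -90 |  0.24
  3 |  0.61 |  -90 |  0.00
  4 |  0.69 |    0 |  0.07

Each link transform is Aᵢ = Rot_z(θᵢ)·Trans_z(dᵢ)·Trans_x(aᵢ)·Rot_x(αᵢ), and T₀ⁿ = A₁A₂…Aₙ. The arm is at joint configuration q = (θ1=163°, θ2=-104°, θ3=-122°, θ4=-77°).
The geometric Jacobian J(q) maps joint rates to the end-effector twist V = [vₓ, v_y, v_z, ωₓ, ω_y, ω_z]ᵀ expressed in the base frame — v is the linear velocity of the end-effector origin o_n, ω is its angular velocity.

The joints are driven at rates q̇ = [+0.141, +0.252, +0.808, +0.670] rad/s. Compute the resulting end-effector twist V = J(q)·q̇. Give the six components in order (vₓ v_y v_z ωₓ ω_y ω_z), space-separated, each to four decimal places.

o_n = [-1.3754, -0.5478, 0.5719]
J₁: ẑ×o_n = [0.5478, -1.3754, 0.0000], ω = ẑ
J2: z=[-0.2924, -0.9563, 0.0000] o=[-0.5164, 0.1579, 0.2600] → [-0.2983, 0.0912, -0.6151, -0.2924, -0.9563, 0.0000]
J3: z=[-0.9279, 0.2837, 0.2419] o=[-0.4709, -0.1070, 0.7451] → [0.0575, -0.3795, 0.6657, -0.9279, 0.2837, 0.2419]
J4: z=[0.0413, -0.5667, 0.8229] o=[-0.6969, -0.5788, 0.4315] → [-0.1051, -0.5641, -0.3832, 0.0413, -0.5667, 0.8229]
V = J·q̇ = [-0.0219, -0.8555, 0.1261, -0.7958, -0.3915, 0.8878]

-0.0219 -0.8555 0.1261 -0.7958 -0.3915 0.8878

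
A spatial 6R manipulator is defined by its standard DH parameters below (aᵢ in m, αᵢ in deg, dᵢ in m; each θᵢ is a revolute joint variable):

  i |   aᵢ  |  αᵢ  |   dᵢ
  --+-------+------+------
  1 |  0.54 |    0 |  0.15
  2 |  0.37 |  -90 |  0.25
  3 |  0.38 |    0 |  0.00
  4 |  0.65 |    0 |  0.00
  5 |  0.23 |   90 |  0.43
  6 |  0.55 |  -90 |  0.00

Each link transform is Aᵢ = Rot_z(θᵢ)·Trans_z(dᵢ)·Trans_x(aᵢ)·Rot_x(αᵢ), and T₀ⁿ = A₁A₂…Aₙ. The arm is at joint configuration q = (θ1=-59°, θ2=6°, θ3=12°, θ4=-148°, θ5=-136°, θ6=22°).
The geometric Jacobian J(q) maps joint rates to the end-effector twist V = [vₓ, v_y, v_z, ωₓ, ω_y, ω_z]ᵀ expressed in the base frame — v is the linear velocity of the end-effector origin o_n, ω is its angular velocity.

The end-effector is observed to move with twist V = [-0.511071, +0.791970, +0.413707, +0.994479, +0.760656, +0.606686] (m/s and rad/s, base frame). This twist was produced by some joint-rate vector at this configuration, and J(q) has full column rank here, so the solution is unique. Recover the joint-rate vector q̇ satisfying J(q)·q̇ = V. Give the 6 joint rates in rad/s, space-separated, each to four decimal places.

o_n = [0.9666, -0.3196, 0.0330]
J₁: ẑ×o_n = [0.3196, 0.9666, -0.0000], ω = ẑ
J2: z=[0.0000, 0.0000, 1.0000] o=[0.2781, -0.4629, 0.1500] → [-0.1432, 0.6885, 0.0000, 0.0000, 0.0000, 1.0000]
J3: z=[0.7986, 0.6018, 0.0000] o=[0.5008, -0.7584, 0.4000] → [-0.2209, 0.2931, 0.0701, 0.7986, 0.6018, 0.0000]
J4: z=[0.7986, 0.6018, 0.0000] o=[0.7245, -1.0552, 0.3210] → [-0.1733, 0.2300, 0.4417, 0.7986, 0.6018, 0.0000]
J5: z=[0.7986, 0.6018, 0.0000] o=[0.4431, -0.6818, 0.7725] → [-0.4450, 0.5906, -0.0258, 0.7986, 0.6018, 0.0000]
J6: z=[0.6014, -0.7981, 0.0349] o=[0.7913, -0.4294, 0.5427] → [0.4029, 0.3126, 0.2059, 0.6014, -0.7981, 0.0349]
q̇ = J⁺·V = [-0.2030, 0.8100, -0.1760, 0.9940, 0.4340, -0.0090]

-0.2030 0.8100 -0.1760 0.9940 0.4340 -0.0090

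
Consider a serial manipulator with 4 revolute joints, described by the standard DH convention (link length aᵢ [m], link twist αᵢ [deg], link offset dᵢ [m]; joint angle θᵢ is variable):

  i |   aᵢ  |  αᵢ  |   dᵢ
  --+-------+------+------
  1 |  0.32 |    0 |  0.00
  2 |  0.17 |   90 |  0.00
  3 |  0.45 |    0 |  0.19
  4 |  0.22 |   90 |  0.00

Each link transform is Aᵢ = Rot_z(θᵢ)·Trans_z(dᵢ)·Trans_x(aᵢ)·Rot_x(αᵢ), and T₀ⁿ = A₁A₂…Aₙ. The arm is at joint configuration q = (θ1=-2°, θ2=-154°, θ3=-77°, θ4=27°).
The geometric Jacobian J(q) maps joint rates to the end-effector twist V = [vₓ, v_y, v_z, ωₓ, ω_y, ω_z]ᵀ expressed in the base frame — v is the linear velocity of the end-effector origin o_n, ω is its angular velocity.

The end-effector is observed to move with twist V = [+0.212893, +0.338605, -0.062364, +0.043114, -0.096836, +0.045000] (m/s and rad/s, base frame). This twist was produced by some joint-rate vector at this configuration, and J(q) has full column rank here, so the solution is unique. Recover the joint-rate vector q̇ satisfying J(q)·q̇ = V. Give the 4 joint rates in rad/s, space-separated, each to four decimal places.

0.8390 -0.7940 -0.4680 0.3620

o_n = [-0.1344, -0.0054, -0.6070]
J₁: ẑ×o_n = [0.0054, -0.1344, 0.0000], ω = ẑ
J2: z=[0.0000, 0.0000, 1.0000] o=[0.3198, -0.0112, 0.0000] → [-0.0057, -0.4542, 0.0000, 0.0000, 0.0000, 1.0000]
J3: z=[-0.4067, 0.9135, 0.0000] o=[0.1645, -0.0803, 0.0000] → [-0.5545, -0.2469, 0.2426, -0.4067, 0.9135, 0.0000]
J4: z=[-0.4067, 0.9135, 0.0000] o=[-0.0053, 0.0521, -0.4385] → [-0.1540, -0.0685, 0.1414, -0.4067, 0.9135, 0.0000]
q̇ = J⁺·V = [0.8390, -0.7940, -0.4680, 0.3620]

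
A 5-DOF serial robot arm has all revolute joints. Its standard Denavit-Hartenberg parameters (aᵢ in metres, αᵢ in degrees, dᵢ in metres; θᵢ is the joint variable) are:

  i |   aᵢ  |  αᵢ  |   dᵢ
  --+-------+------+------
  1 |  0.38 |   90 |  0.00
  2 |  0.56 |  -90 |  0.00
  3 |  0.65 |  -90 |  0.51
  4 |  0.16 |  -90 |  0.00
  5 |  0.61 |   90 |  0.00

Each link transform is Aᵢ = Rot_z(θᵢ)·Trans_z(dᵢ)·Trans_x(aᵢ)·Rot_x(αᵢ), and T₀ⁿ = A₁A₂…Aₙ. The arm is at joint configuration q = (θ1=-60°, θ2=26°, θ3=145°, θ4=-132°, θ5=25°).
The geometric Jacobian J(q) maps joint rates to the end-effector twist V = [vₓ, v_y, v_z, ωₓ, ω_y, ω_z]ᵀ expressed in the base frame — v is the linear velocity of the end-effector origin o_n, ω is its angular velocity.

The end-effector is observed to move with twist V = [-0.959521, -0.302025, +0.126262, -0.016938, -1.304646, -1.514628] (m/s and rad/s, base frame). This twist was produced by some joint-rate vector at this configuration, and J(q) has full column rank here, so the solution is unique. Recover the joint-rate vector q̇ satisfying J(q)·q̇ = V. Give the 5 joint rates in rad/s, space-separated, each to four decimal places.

-0.8550 0.4030 -0.4180 -0.1960 -0.9960

o_n = [0.4853, -0.2198, 1.1827]
J₁: ẑ×o_n = [0.2198, 0.4853, -0.0000], ω = ẑ
J2: z=[-0.8660, -0.5000, 0.0000] o=[0.1900, -0.3291, 0.0000] → [-0.5914, 1.0242, 0.0531, -0.8660, -0.5000, 0.0000]
J3: z=[-0.2192, 0.3796, 0.8988] o=[0.4417, -0.7650, 0.2455] → [-0.1342, 0.2447, -0.1361, -0.2192, 0.3796, 0.8988]
J4: z=[-0.9672, 0.0369, -0.2514] o=[0.4135, 0.0295, 0.4705] → [-0.0364, 0.6708, 0.2385, -0.9672, 0.0369, -0.2514]
J5: z=[-0.0511, 0.9410, 0.3346] o=[0.3736, -0.0243, 0.6158] → [0.5989, 0.0663, -0.0951, -0.0511, 0.9410, 0.3346]
q̇ = J⁺·V = [-0.8550, 0.4030, -0.4180, -0.1960, -0.9960]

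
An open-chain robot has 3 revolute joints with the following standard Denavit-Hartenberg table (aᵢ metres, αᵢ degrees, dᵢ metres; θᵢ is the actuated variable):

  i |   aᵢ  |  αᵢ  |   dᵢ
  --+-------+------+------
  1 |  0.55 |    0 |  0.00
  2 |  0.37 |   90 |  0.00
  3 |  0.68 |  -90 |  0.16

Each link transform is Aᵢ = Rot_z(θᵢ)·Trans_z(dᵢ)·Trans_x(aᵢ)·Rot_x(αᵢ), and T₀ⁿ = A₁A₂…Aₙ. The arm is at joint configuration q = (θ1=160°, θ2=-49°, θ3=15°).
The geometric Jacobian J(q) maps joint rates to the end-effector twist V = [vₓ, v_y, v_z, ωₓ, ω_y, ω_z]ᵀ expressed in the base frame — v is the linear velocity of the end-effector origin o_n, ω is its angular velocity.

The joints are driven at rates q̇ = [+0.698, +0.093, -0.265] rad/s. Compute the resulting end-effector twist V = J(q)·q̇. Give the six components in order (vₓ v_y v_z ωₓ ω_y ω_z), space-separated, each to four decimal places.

-0.9516 -0.4901 -0.1741 -0.2474 -0.0950 0.7910

o_n = [-0.7354, 1.2041, 0.1760]
J₁: ẑ×o_n = [-1.2041, -0.7354, 0.0000], ω = ẑ
J2: z=[0.0000, 0.0000, 1.0000] o=[-0.5168, 0.1881, 0.0000] → [-1.0160, -0.2186, 0.0000, 0.0000, 0.0000, 1.0000]
J3: z=[0.9336, 0.3584, 0.0000] o=[-0.6494, 0.5335, 0.0000] → [0.0631, -0.1643, 0.6568, 0.9336, 0.3584, 0.0000]
V = J·q̇ = [-0.9516, -0.4901, -0.1741, -0.2474, -0.0950, 0.7910]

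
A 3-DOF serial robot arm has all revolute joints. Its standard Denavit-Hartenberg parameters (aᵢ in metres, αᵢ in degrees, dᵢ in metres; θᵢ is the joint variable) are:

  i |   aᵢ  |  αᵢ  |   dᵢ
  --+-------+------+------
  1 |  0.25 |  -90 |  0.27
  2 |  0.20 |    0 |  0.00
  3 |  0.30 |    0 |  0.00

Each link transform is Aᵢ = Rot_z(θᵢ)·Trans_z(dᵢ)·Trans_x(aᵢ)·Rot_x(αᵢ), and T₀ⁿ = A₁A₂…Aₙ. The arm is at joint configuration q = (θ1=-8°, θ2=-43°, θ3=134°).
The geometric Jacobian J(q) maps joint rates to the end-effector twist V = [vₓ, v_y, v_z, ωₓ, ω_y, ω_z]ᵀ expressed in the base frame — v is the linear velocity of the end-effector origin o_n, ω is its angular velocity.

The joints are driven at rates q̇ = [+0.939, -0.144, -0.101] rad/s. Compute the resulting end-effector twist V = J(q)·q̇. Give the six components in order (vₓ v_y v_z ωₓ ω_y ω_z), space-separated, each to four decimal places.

0.1044 0.3561 0.0198 -0.0341 -0.2426 0.9390

o_n = [0.3872, -0.0544, 0.1064]
J₁: ẑ×o_n = [0.0544, 0.3872, -0.0000], ω = ẑ
J2: z=[0.1392, 0.9903, 0.0000] o=[0.2476, -0.0348, 0.2700] → [-0.1620, 0.0228, -0.1410, 0.1392, 0.9903, 0.0000]
J3: z=[0.1392, 0.9903, 0.0000] o=[0.3924, -0.0552, 0.4064] → [-0.2970, 0.0417, 0.0052, 0.1392, 0.9903, 0.0000]
V = J·q̇ = [0.1044, 0.3561, 0.0198, -0.0341, -0.2426, 0.9390]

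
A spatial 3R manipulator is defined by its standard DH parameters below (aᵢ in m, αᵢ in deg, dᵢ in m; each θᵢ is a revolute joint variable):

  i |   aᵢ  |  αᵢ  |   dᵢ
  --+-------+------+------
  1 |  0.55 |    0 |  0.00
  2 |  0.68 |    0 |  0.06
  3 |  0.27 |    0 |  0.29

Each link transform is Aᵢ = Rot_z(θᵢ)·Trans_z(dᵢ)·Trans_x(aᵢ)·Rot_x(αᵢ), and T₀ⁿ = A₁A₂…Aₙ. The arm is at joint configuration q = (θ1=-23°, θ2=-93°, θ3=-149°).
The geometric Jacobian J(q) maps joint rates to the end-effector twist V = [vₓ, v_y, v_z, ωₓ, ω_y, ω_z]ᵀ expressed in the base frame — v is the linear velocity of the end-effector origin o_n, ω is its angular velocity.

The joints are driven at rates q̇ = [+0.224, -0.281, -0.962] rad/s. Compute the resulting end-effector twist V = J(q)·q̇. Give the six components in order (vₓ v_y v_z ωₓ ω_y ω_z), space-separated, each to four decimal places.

0.2874 0.1544 0.0000 0.0000 0.0000 -1.0190

o_n = [0.1847, -0.5571, 0.3500]
J₁: ẑ×o_n = [0.5571, 0.1847, -0.0000], ω = ẑ
J2: z=[0.0000, 0.0000, 1.0000] o=[0.5063, -0.2149, 0.0000] → [0.3422, -0.3216, 0.0000, 0.0000, 0.0000, 1.0000]
J3: z=[0.0000, 0.0000, 1.0000] o=[0.2082, -0.8261, 0.0600] → [-0.2690, -0.0235, 0.0000, 0.0000, 0.0000, 1.0000]
V = J·q̇ = [0.2874, 0.1544, 0.0000, 0.0000, 0.0000, -1.0190]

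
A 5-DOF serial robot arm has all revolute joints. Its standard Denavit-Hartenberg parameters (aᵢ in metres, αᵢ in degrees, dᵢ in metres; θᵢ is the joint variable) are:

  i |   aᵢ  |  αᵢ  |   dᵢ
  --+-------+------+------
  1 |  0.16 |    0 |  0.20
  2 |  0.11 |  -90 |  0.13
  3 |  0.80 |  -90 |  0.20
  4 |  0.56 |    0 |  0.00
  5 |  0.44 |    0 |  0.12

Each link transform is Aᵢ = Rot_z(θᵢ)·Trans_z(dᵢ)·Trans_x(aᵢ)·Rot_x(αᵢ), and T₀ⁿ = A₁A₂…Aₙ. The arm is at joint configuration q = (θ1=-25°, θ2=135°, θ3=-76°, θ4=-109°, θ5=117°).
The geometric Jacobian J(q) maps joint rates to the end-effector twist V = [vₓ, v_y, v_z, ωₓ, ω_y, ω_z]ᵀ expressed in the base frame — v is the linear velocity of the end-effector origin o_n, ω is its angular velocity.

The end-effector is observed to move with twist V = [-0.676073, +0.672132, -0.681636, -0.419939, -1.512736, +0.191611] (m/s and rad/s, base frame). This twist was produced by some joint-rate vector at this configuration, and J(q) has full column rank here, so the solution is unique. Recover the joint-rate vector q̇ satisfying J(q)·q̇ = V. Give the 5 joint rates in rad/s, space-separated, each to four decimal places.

o_n = [-0.6476, 0.1561, 1.3231]
J₁: ẑ×o_n = [-0.1561, -0.6476, 0.0000], ω = ẑ
J2: z=[0.0000, 0.0000, 1.0000] o=[0.1450, -0.0676, 0.2000] → [-0.2237, -0.7926, 0.0000, 0.0000, 0.0000, 1.0000]
J3: z=[-0.9397, -0.3420, 0.0000] o=[0.1074, 0.0357, 0.3300] → [-0.3397, 0.9332, -0.3713, -0.9397, -0.3420, 0.0000]
J4: z=[-0.3319, 0.9118, -0.2419] o=[-0.1467, 0.1492, 1.1062] → [0.1994, 0.1931, 0.4543, -0.3319, 0.9118, -0.2419]
J5: z=[-0.3319, 0.9118, -0.2419] o=[-0.6292, -0.0733, 0.9293] → [0.4145, 0.1351, -0.0594, -0.3319, 0.9118, -0.2419]
q̇ = J⁺·V = [-0.3730, 0.2460, 0.9120, -0.8200, -0.4970]

-0.3730 0.2460 0.9120 -0.8200 -0.4970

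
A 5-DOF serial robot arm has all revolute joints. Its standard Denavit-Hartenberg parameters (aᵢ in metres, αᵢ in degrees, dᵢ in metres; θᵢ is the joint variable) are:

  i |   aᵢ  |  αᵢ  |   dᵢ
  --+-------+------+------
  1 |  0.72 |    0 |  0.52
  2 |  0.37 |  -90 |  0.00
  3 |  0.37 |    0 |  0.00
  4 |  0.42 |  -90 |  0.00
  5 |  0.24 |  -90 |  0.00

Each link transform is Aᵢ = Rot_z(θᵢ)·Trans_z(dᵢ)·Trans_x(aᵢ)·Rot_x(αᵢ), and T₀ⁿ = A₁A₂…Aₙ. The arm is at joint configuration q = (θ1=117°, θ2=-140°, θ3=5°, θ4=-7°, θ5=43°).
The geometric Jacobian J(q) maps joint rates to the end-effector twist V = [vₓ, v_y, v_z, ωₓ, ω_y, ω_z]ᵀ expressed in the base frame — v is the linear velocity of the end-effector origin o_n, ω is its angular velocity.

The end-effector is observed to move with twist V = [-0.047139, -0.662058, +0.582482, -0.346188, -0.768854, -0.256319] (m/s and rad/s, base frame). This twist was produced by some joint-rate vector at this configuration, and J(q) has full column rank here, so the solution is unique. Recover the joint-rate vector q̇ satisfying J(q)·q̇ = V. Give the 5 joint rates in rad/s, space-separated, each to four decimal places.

o_n = [0.8369, -0.0303, 0.5085]
J₁: ẑ×o_n = [0.0303, 0.8369, -0.0000], ω = ẑ
J2: z=[0.0000, 0.0000, 1.0000] o=[-0.3269, 0.6415, 0.5200] → [0.6718, 1.1638, -0.0000, 0.0000, 0.0000, 1.0000]
J3: z=[0.3907, 0.9205, 0.0000] o=[0.0137, 0.4970, 0.5200] → [-0.0106, 0.0045, -0.9638, 0.3907, 0.9205, 0.0000]
J4: z=[0.3907, 0.9205, 0.0000] o=[0.3530, 0.3529, 0.4878] → [0.0191, -0.0081, -0.5952, 0.3907, 0.9205, 0.0000]
J5: z=[0.0321, -0.0136, -0.9994] o=[0.7394, 0.1889, 0.5024] → [-0.2192, -0.0977, -0.0057, 0.0321, -0.0136, -0.9994]
q̇ = J⁺·V = [-0.5790, -0.2000, -0.2110, -0.6320, -0.5230]

-0.5790 -0.2000 -0.2110 -0.6320 -0.5230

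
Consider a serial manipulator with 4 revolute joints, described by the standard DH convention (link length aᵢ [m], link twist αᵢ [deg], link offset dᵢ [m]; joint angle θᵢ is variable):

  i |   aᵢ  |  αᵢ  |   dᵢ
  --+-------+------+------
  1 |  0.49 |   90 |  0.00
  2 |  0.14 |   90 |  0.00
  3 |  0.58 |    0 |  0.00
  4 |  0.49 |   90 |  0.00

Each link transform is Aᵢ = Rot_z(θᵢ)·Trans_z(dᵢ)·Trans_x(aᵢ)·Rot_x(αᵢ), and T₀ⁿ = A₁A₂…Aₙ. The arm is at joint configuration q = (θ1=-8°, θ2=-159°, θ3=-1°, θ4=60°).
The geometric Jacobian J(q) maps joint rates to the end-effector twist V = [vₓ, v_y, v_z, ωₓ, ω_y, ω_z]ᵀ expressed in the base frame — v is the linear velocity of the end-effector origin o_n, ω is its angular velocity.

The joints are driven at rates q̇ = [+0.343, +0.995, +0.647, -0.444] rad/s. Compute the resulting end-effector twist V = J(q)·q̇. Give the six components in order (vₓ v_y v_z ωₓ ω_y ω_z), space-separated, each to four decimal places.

o_n = [-0.4707, -0.3478, -0.3484]
J₁: ẑ×o_n = [0.3478, -0.4707, 0.0000], ω = ẑ
J2: z=[-0.1392, -0.9903, 0.0000] o=[0.4852, -0.0682, 0.0000] → [0.3450, -0.0485, -0.9077, -0.1392, -0.9903, 0.0000]
J3: z=[-0.3549, 0.0499, 0.9336] o=[0.3558, -0.0500, -0.0502] → [0.2631, -0.8774, 0.1469, -0.3549, 0.0499, 0.9336]
J4: z=[-0.3549, 0.0499, 0.9336] o=[-0.1789, 0.0354, -0.2580] → [0.3532, -0.3045, 0.1505, -0.3549, 0.0499, 0.9336]
V = J·q̇ = [0.4760, -0.6422, -0.8750, -0.2105, -0.9752, 0.5325]

0.4760 -0.6422 -0.8750 -0.2105 -0.9752 0.5325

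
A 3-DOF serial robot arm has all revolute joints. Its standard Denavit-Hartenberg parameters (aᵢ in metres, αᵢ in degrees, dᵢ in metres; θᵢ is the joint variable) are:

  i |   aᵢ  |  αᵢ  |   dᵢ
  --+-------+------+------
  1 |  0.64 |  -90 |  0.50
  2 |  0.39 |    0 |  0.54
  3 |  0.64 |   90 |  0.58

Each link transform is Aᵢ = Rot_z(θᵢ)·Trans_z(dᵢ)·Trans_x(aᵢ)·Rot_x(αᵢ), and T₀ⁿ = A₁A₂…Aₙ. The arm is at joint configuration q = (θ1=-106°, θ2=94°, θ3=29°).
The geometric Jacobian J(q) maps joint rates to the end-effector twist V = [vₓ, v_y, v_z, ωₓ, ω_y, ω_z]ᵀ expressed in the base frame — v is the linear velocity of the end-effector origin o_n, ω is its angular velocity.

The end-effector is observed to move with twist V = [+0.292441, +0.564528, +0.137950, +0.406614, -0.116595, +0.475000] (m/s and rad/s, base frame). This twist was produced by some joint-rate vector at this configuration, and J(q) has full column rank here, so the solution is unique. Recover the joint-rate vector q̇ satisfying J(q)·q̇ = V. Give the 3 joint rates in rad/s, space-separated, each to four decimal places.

0.4750 -0.3490 0.7720

o_n = [1.0038, -0.5627, -0.4258]
J₁: ẑ×o_n = [0.5627, 1.0038, -0.0000], ω = ẑ
J2: z=[0.9613, -0.2756, 0.0000] o=[-0.1764, -0.6152, 0.5000] → [0.2552, 0.8899, 0.3758, 0.9613, -0.2756, 0.0000]
J3: z=[0.9613, -0.2756, 0.0000] o=[0.3502, -0.7379, 0.1110] → [0.1479, 0.5160, 0.3486, 0.9613, -0.2756, 0.0000]
q̇ = J⁺·V = [0.4750, -0.3490, 0.7720]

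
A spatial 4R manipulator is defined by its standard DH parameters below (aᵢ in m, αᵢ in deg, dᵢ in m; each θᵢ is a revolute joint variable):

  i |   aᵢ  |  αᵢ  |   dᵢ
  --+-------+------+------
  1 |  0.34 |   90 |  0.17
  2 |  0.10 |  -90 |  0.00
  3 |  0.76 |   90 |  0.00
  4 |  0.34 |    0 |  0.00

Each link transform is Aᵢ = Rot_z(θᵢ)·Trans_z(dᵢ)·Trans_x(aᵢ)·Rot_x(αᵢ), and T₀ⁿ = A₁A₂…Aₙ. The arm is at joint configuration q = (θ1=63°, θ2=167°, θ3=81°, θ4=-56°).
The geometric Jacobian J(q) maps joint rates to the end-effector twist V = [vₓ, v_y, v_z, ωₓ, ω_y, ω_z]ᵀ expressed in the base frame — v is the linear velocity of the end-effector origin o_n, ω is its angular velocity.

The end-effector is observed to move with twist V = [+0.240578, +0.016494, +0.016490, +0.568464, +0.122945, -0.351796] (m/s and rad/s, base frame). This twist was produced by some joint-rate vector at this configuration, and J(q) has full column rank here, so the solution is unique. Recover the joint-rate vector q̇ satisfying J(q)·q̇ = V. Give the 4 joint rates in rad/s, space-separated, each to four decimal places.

o_n = [-0.7630, 0.5696, 0.5006]
J₁: ẑ×o_n = [-0.5696, -0.7630, 0.0000], ω = ẑ
J2: z=[0.8910, -0.4540, 0.0000] o=[0.1544, 0.3029, 0.1700] → [-0.1501, -0.2945, -0.1789, 0.8910, -0.4540, 0.0000]
J3: z=[-0.1021, -0.2004, -0.9744] o=[0.1101, 0.2161, 0.1925] → [0.2827, 0.8822, -0.2111, -0.1021, -0.2004, -0.9744]
J4: z=[-0.2975, -0.9285, 0.2222] o=[-0.6113, 0.4537, 0.2192] → [-0.2870, 0.0500, -0.1753, -0.2975, -0.9285, 0.2222]
q̇ = J⁺·V = [-0.5040, 0.5020, -0.2310, -0.3280]

-0.5040 0.5020 -0.2310 -0.3280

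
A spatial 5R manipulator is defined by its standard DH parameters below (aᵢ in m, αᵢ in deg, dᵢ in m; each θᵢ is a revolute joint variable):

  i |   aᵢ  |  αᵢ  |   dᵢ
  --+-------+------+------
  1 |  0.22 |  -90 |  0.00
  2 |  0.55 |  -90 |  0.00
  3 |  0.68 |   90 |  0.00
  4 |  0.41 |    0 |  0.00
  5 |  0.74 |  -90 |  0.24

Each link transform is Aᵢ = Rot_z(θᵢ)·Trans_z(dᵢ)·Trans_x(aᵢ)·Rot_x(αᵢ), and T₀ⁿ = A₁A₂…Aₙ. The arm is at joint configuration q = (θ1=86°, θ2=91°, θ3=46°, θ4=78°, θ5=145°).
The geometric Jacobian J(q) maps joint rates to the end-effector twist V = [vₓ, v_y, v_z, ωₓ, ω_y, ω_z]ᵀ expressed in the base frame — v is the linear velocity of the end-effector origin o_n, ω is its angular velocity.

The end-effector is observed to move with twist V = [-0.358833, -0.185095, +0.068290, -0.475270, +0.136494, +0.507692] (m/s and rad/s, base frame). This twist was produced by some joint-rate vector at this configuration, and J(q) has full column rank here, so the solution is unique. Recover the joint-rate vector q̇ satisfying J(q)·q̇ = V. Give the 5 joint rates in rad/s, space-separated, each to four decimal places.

o_n = [0.0160, 0.3079, -0.8799]
J₁: ẑ×o_n = [-0.3079, 0.0160, 0.0000], ω = ẑ
J2: z=[-0.9976, 0.0698, 0.0000] o=[0.0153, 0.2195, 0.0000] → [-0.0614, -0.8778, -0.0883, -0.9976, 0.0698, 0.0000]
J3: z=[-0.0697, -0.9974, 0.0175] o=[0.0147, 0.2099, -0.5499] → [0.3275, -0.0230, -0.0056, -0.0697, -0.9974, 0.0175]
J4: z=[-0.6938, 0.0359, -0.7192] o=[0.5021, 0.1675, -1.0222] → [0.1061, 0.4483, -0.0799, -0.6938, 0.0359, -0.7192]
J5: z=[-0.6938, 0.0359, -0.7192] o=[0.5352, -0.2378, -1.0744] → [0.3995, 0.5084, -0.3600, -0.6938, 0.0359, -0.7192]
q̇ = J⁺·V = [0.6800, 0.3190, -0.1060, 0.6470, -0.4100]

0.6800 0.3190 -0.1060 0.6470 -0.4100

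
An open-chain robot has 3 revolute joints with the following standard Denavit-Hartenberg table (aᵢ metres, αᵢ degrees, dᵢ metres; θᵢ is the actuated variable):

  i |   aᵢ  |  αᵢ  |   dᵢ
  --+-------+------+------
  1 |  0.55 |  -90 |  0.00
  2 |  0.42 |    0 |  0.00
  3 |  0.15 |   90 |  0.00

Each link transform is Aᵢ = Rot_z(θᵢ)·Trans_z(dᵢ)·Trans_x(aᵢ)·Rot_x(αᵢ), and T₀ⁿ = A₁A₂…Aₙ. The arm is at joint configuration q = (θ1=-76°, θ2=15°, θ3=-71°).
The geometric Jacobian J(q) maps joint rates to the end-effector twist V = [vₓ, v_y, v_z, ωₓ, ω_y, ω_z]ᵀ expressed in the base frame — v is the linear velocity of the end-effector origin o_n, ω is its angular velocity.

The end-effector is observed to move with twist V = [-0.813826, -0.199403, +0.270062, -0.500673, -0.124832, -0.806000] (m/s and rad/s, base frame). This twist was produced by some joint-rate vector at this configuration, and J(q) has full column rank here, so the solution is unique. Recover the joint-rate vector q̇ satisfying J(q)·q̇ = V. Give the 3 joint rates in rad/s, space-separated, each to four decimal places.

-0.8060 -0.5590 0.0430

o_n = [0.2515, -1.0087, 0.0157]
J₁: ẑ×o_n = [1.0087, 0.2515, -0.0000], ω = ẑ
J2: z=[0.9703, 0.2419, 0.0000] o=[0.1331, -0.5337, 0.0000] → [0.0038, -0.0152, -0.4896, 0.9703, 0.2419, 0.0000]
J3: z=[0.9703, 0.2419, 0.0000] o=[0.2312, -0.9273, -0.1087] → [0.0301, -0.1207, -0.0839, 0.9703, 0.2419, 0.0000]
q̇ = J⁺·V = [-0.8060, -0.5590, 0.0430]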